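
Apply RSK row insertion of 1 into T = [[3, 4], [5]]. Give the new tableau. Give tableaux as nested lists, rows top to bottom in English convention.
In row 1, 1 replaces 3 (the leftmost entry greater than 1); 3 is bumped to row 2. In row 2, 3 replaces 5 (the leftmost entry greater than 3); 5 is bumped to row 3. 5 starts a new row 3. The new tableau is [[1, 4], [3], [5]].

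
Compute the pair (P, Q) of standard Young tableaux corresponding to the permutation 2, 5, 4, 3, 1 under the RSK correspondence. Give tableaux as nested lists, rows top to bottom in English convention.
Insert each entry of the permutation into P by Schensted row insertion, recording in Q the position of each new cell.

Insert 2: appended to row 1. P = [[2]], Q = [[1]].
Insert 5: appended to row 1. P = [[2, 5]], Q = [[1, 2]].
Insert 4: 4 bumps 5 from row 1; 5 starts row 2. P = [[2, 4], [5]], Q = [[1, 2], [3]].
Insert 3: 3 bumps 4 from row 1; 4 bumps 5 from row 2; 5 starts row 3. P = [[2, 3], [4], [5]], Q = [[1, 2], [3], [4]].
Insert 1: 1 bumps 2 from row 1; 2 bumps 4 from row 2; 4 bumps 5 from row 3; 5 starts row 4. P = [[1, 3], [2], [4], [5]], Q = [[1, 2], [3], [4], [5]].

So P = [[1, 3], [2], [4], [5]], Q = [[1, 2], [3], [4], [5]].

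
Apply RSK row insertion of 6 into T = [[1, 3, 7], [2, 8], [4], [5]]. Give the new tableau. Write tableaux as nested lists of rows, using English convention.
[[1, 3, 6], [2, 7], [4, 8], [5]]

In row 1, 6 replaces 7 (the leftmost entry greater than 6); 7 is bumped to row 2. In row 2, 7 replaces 8 (the leftmost entry greater than 7); 8 is bumped to row 3. 8 is appended to row 3. The new tableau is [[1, 3, 6], [2, 7], [4, 8], [5]].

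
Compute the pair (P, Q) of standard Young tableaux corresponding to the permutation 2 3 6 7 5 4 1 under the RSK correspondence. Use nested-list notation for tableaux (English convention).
Insert each entry of the permutation into P by Schensted row insertion, recording in Q the position of each new cell.

Insert 2: appended to row 1. P = [[2]].
Insert 3: appended to row 1. P = [[2, 3]].
Insert 6: appended to row 1. P = [[2, 3, 6]].
Insert 7: appended to row 1. P = [[2, 3, 6, 7]].
Insert 5: 5 bumps 6 from row 1; 6 starts row 2. P = [[2, 3, 5, 7], [6]].
Insert 4: 4 bumps 5 from row 1; 5 bumps 6 from row 2; 6 starts row 3. P = [[2, 3, 4, 7], [5], [6]].
Insert 1: 1 bumps 2 from row 1; 2 bumps 5 from row 2; 5 bumps 6 from row 3; 6 starts row 4. P = [[1, 3, 4, 7], [2], [5], [6]].

So P = [[1, 3, 4, 7], [2], [5], [6]], Q = [[1, 2, 3, 4], [5], [6], [7]].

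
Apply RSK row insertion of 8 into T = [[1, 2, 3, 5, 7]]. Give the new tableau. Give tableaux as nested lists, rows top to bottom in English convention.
8 is larger than every entry of row 1, so it is appended to row 1. The new tableau is [[1, 2, 3, 5, 7, 8]].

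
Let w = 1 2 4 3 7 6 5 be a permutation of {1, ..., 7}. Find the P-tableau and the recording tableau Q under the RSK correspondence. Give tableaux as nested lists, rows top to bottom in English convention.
Insert each entry of the permutation into P by Schensted row insertion, recording in Q the position of each new cell.

Insert 1: appended to row 1. P = [[1]].
Insert 2: appended to row 1. P = [[1, 2]].
Insert 4: appended to row 1. P = [[1, 2, 4]].
Insert 3: 3 bumps 4 from row 1; 4 starts row 2. P = [[1, 2, 3], [4]].
Insert 7: appended to row 1. P = [[1, 2, 3, 7], [4]].
Insert 6: 6 bumps 7 from row 1; 7 appends to row 2. P = [[1, 2, 3, 6], [4, 7]].
Insert 5: 5 bumps 6 from row 1; 6 bumps 7 from row 2; 7 starts row 3. P = [[1, 2, 3, 5], [4, 6], [7]].

So P = [[1, 2, 3, 5], [4, 6], [7]], Q = [[1, 2, 3, 5], [4, 6], [7]].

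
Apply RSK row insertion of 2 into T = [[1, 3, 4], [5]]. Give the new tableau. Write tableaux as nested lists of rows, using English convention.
[[1, 2, 4], [3], [5]]

In row 1, 2 replaces 3 (the leftmost entry greater than 2); 3 is bumped to row 2. In row 2, 3 replaces 5 (the leftmost entry greater than 3); 5 is bumped to row 3. 5 starts a new row 3. The new tableau is [[1, 2, 4], [3], [5]].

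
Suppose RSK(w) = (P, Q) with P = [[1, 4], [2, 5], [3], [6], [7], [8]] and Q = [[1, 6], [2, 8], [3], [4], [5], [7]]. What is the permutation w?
8 7 6 3 2 5 1 4

Reverse the RSK construction: for i from n down to 1, find the cell of Q containing i, remove the entry at that cell from P, and reverse-bump it up through P; the value ejected from row 1 is w(i).

Step i=8: Q has 8 at row 2, column 2; remove 5 from row 2 of P and reverse-bump: 5 enters row 1 and ejects 4. So w(8) = 4. P is now [[1, 5], [2], [3], [6], [7], [8]].
Step i=7: Q has 7 at row 6, column 1; remove 8 from row 6 of P and reverse-bump: 8 enters row 5 and ejects 7; 7 enters row 4 and ejects 6; 6 enters row 3 and ejects 3; 3 enters row 2 and ejects 2; 2 enters row 1 and ejects 1. So w(7) = 1. P is now [[2, 5], [3], [6], [7], [8]].
Step i=6: Q has 6 at row 1, column 2; remove that cell from P, ejecting 5. So w(6) = 5. P is now [[2], [3], [6], [7], [8]].
Step i=5: Q has 5 at row 5, column 1; remove 8 from row 5 of P and reverse-bump: 8 enters row 4 and ejects 7; 7 enters row 3 and ejects 6; 6 enters row 2 and ejects 3; 3 enters row 1 and ejects 2. So w(5) = 2. P is now [[3], [6], [7], [8]].
Step i=4: Q has 4 at row 4, column 1; remove 8 from row 4 of P and reverse-bump: 8 enters row 3 and ejects 7; 7 enters row 2 and ejects 6; 6 enters row 1 and ejects 3. So w(4) = 3. P is now [[6], [7], [8]].
Step i=3: Q has 3 at row 3, column 1; remove 8 from row 3 of P and reverse-bump: 8 enters row 2 and ejects 7; 7 enters row 1 and ejects 6. So w(3) = 6. P is now [[7], [8]].
Step i=2: Q has 2 at row 2, column 1; remove 8 from row 2 of P and reverse-bump: 8 enters row 1 and ejects 7. So w(2) = 7. P is now [[8]].
Step i=1: Q has 1 at row 1, column 1; remove that cell from P, ejecting 8. So w(1) = 8. P is now [].

So w = 8 7 6 3 2 5 1 4.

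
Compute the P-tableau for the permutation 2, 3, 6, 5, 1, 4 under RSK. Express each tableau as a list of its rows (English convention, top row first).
P = [[1, 3, 4], [2, 5], [6]]

After inserting 2: P = [[2]].
After inserting 3: P = [[2, 3]].
After inserting 6: P = [[2, 3, 6]].
After inserting 5: P = [[2, 3, 5], [6]].
After inserting 1: P = [[1, 3, 5], [2], [6]].
After inserting 4: P = [[1, 3, 4], [2, 5], [6]].

So P = [[1, 3, 4], [2, 5], [6]].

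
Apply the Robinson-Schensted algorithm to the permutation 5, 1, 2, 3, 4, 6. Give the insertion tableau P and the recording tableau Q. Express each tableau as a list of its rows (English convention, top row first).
Insert each entry of the permutation into P by Schensted row insertion, recording in Q the position of each new cell.

Insert 5: appended to row 1. P = [[5]].
Insert 1: 1 bumps 5 from row 1; 5 starts row 2. P = [[1], [5]].
Insert 2: appended to row 1. P = [[1, 2], [5]].
Insert 3: appended to row 1. P = [[1, 2, 3], [5]].
Insert 4: appended to row 1. P = [[1, 2, 3, 4], [5]].
Insert 6: appended to row 1. P = [[1, 2, 3, 4, 6], [5]].

So P = [[1, 2, 3, 4, 6], [5]], Q = [[1, 3, 4, 5, 6], [2]].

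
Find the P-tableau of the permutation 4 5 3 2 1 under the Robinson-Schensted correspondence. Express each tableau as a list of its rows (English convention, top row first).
P = [[1, 5], [2], [3], [4]]

After inserting 4: P = [[4]].
After inserting 5: P = [[4, 5]].
After inserting 3: P = [[3, 5], [4]].
After inserting 2: P = [[2, 5], [3], [4]].
After inserting 1: P = [[1, 5], [2], [3], [4]].

So P = [[1, 5], [2], [3], [4]].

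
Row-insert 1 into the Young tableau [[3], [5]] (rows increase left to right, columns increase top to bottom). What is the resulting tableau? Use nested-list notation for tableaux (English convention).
[[1], [3], [5]]

In row 1, 1 replaces 3 (the leftmost entry greater than 1); 3 is bumped to row 2. In row 2, 3 replaces 5 (the leftmost entry greater than 3); 5 is bumped to row 3. 5 starts a new row 3. The new tableau is [[1], [3], [5]].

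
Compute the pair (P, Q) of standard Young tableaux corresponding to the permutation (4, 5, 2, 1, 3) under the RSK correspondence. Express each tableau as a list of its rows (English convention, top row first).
P = [[1, 3], [2, 5], [4]], Q = [[1, 2], [3, 5], [4]]

Insert each entry of the permutation into P by Schensted row insertion, recording in Q the position of each new cell.

Insert 4: appended to row 1. P = [[4]].
Insert 5: appended to row 1. P = [[4, 5]].
Insert 2: 2 bumps 4 from row 1; 4 starts row 2. P = [[2, 5], [4]].
Insert 1: 1 bumps 2 from row 1; 2 bumps 4 from row 2; 4 starts row 3. P = [[1, 5], [2], [4]].
Insert 3: 3 bumps 5 from row 1; 5 appends to row 2. P = [[1, 3], [2, 5], [4]].

So P = [[1, 3], [2, 5], [4]], Q = [[1, 2], [3, 5], [4]].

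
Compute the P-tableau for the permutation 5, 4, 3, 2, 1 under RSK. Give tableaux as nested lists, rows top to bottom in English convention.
Insert 5: appended to row 1. P = [[5]].
Insert 4: 4 bumps 5 from row 1; 5 starts row 2. P = [[4], [5]].
Insert 3: 3 bumps 4 from row 1; 4 bumps 5 from row 2; 5 starts row 3. P = [[3], [4], [5]].
Insert 2: 2 bumps 3 from row 1; 3 bumps 4 from row 2; 4 bumps 5 from row 3; 5 starts row 4. P = [[2], [3], [4], [5]].
Insert 1: 1 bumps 2 from row 1; 2 bumps 3 from row 2; 3 bumps 4 from row 3; 4 bumps 5 from row 4; 5 starts row 5. P = [[1], [2], [3], [4], [5]].

So P = [[1], [2], [3], [4], [5]].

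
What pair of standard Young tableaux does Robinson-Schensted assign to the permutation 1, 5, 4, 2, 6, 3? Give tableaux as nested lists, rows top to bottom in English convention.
P = [[1, 2, 3], [4, 6], [5]], Q = [[1, 2, 5], [3, 6], [4]]

Insert each entry of the permutation into P by Schensted row insertion, recording in Q the position of each new cell.

Insert 1: appended to row 1. P = [[1]], Q = [[1]].
Insert 5: appended to row 1. P = [[1, 5]], Q = [[1, 2]].
Insert 4: 4 bumps 5 from row 1; 5 starts row 2. P = [[1, 4], [5]], Q = [[1, 2], [3]].
Insert 2: 2 bumps 4 from row 1; 4 bumps 5 from row 2; 5 starts row 3. P = [[1, 2], [4], [5]], Q = [[1, 2], [3], [4]].
Insert 6: appended to row 1. P = [[1, 2, 6], [4], [5]], Q = [[1, 2, 5], [3], [4]].
Insert 3: 3 bumps 6 from row 1; 6 appends to row 2. P = [[1, 2, 3], [4, 6], [5]], Q = [[1, 2, 5], [3, 6], [4]].

So P = [[1, 2, 3], [4, 6], [5]], Q = [[1, 2, 5], [3, 6], [4]].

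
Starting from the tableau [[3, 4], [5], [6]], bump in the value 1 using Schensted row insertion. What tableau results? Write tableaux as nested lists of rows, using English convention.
In row 1, 1 replaces 3 (the leftmost entry greater than 1); 3 is bumped to row 2. In row 2, 3 replaces 5 (the leftmost entry greater than 3); 5 is bumped to row 3. In row 3, 5 replaces 6 (the leftmost entry greater than 5); 6 is bumped to row 4. 6 starts a new row 4. The new tableau is [[1, 4], [3], [5], [6]].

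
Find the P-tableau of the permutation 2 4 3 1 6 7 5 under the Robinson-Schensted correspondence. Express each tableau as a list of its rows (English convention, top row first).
Insert 2: appended to row 1. P = [[2]].
Insert 4: appended to row 1. P = [[2, 4]].
Insert 3: 3 bumps 4 from row 1; 4 starts row 2. P = [[2, 3], [4]].
Insert 1: 1 bumps 2 from row 1; 2 bumps 4 from row 2; 4 starts row 3. P = [[1, 3], [2], [4]].
Insert 6: appended to row 1. P = [[1, 3, 6], [2], [4]].
Insert 7: appended to row 1. P = [[1, 3, 6, 7], [2], [4]].
Insert 5: 5 bumps 6 from row 1; 6 appends to row 2. P = [[1, 3, 5, 7], [2, 6], [4]].

So P = [[1, 3, 5, 7], [2, 6], [4]].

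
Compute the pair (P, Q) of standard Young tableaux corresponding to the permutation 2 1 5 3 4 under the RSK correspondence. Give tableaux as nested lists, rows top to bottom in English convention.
P = [[1, 3, 4], [2, 5]], Q = [[1, 3, 5], [2, 4]]

Insert each entry of the permutation into P by Schensted row insertion, recording in Q the position of each new cell.

After inserting 2: P = [[2]].
After inserting 1: P = [[1], [2]].
After inserting 5: P = [[1, 5], [2]].
After inserting 3: P = [[1, 3], [2, 5]].
After inserting 4: P = [[1, 3, 4], [2, 5]].

So P = [[1, 3, 4], [2, 5]], Q = [[1, 3, 5], [2, 4]].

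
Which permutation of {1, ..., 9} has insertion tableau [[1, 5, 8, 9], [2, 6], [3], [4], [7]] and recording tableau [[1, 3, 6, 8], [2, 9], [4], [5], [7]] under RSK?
7 4 6 3 2 8 1 9 5

Reverse RSK: for i = n, n-1, ..., 1, locate i in Q, remove the corresponding corner cell from P, and reverse-bump its entry up through P; the value ejected from row 1 is w(i).

So w = 7 4 6 3 2 8 1 9 5.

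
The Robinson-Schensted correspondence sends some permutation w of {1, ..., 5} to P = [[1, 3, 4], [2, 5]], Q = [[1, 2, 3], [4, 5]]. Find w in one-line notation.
Reverse the RSK construction: for i from n down to 1, find the cell of Q containing i, remove the entry at that cell from P, and reverse-bump it up through P; the value ejected from row 1 is w(i).

Step i=5: Q has 5 at row 2, column 2; remove 5 from row 2 of P and reverse-bump: 5 enters row 1 and ejects 4. So w(5) = 4. P is now [[1, 3, 5], [2]].
Step i=4: Q has 4 at row 2, column 1; remove 2 from row 2 of P and reverse-bump: 2 enters row 1 and ejects 1. So w(4) = 1. P is now [[2, 3, 5]].
Step i=3: Q has 3 at row 1, column 3; remove that cell from P, ejecting 5. So w(3) = 5. P is now [[2, 3]].
Step i=2: Q has 2 at row 1, column 2; remove that cell from P, ejecting 3. So w(2) = 3. P is now [[2]].
Step i=1: Q has 1 at row 1, column 1; remove that cell from P, ejecting 2. So w(1) = 2. P is now [].

So w = 2 3 5 1 4.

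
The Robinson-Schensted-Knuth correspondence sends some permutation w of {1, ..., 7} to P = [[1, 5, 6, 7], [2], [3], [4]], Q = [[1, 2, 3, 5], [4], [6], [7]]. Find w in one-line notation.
Reverse the RSK construction: for i from n down to 1, find the cell of Q containing i, remove the entry at that cell from P, and reverse-bump it up through P; the value ejected from row 1 is w(i).

Step i=7: Q has 7 at row 4, column 1; remove 4 from row 4 of P and reverse-bump: 4 enters row 3 and ejects 3; 3 enters row 2 and ejects 2; 2 enters row 1 and ejects 1. So w(7) = 1. P is now [[2, 5, 6, 7], [3], [4]].
Step i=6: Q has 6 at row 3, column 1; remove 4 from row 3 of P and reverse-bump: 4 enters row 2 and ejects 3; 3 enters row 1 and ejects 2. So w(6) = 2. P is now [[3, 5, 6, 7], [4]].
Step i=5: Q has 5 at row 1, column 4; remove that cell from P, ejecting 7. So w(5) = 7. P is now [[3, 5, 6], [4]].
Step i=4: Q has 4 at row 2, column 1; remove 4 from row 2 of P and reverse-bump: 4 enters row 1 and ejects 3. So w(4) = 3. P is now [[4, 5, 6]].
Step i=3: Q has 3 at row 1, column 3; remove that cell from P, ejecting 6. So w(3) = 6. P is now [[4, 5]].
Step i=2: Q has 2 at row 1, column 2; remove that cell from P, ejecting 5. So w(2) = 5. P is now [[4]].
Step i=1: Q has 1 at row 1, column 1; remove that cell from P, ejecting 4. So w(1) = 4. P is now [].

So w = 4 5 6 3 7 2 1.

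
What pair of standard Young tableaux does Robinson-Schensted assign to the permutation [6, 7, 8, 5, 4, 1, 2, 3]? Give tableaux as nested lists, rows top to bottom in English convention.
P = [[1, 2, 3], [4, 7, 8], [5], [6]], Q = [[1, 2, 3], [4, 7, 8], [5], [6]]

Insert each entry of the permutation into P by Schensted row insertion, recording in Q the position of each new cell.

After inserting 6: P = [[6]].
After inserting 7: P = [[6, 7]].
After inserting 8: P = [[6, 7, 8]].
After inserting 5: P = [[5, 7, 8], [6]].
After inserting 4: P = [[4, 7, 8], [5], [6]].
After inserting 1: P = [[1, 7, 8], [4], [5], [6]].
After inserting 2: P = [[1, 2, 8], [4, 7], [5], [6]].
After inserting 3: P = [[1, 2, 3], [4, 7, 8], [5], [6]].

So P = [[1, 2, 3], [4, 7, 8], [5], [6]], Q = [[1, 2, 3], [4, 7, 8], [5], [6]].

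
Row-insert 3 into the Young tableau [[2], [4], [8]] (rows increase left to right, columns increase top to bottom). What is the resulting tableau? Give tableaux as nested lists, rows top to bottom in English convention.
[[2, 3], [4], [8]]

3 is larger than every entry of row 1, so it is appended to row 1. The new tableau is [[2, 3], [4], [8]].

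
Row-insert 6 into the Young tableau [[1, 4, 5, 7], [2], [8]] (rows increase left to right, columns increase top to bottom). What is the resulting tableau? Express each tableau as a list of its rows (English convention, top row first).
[[1, 4, 5, 6], [2, 7], [8]]

In row 1, 6 replaces 7 (the leftmost entry greater than 6); 7 is bumped to row 2. 7 is appended to row 2. The new tableau is [[1, 4, 5, 6], [2, 7], [8]].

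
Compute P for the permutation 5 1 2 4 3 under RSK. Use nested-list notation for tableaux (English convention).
P = [[1, 2, 3], [4], [5]]

After inserting 5: P = [[5]].
After inserting 1: P = [[1], [5]].
After inserting 2: P = [[1, 2], [5]].
After inserting 4: P = [[1, 2, 4], [5]].
After inserting 3: P = [[1, 2, 3], [4], [5]].

So P = [[1, 2, 3], [4], [5]].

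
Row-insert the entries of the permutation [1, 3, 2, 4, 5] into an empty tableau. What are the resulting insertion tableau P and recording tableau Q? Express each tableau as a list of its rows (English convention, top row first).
P = [[1, 2, 4, 5], [3]], Q = [[1, 2, 4, 5], [3]]

Insert each entry of the permutation into P by Schensted row insertion, recording in Q the position of each new cell.

Insert 1: appended to row 1. P = [[1]], Q = [[1]].
Insert 3: appended to row 1. P = [[1, 3]], Q = [[1, 2]].
Insert 2: 2 bumps 3 from row 1; 3 starts row 2. P = [[1, 2], [3]], Q = [[1, 2], [3]].
Insert 4: appended to row 1. P = [[1, 2, 4], [3]], Q = [[1, 2, 4], [3]].
Insert 5: appended to row 1. P = [[1, 2, 4, 5], [3]], Q = [[1, 2, 4, 5], [3]].

So P = [[1, 2, 4, 5], [3]], Q = [[1, 2, 4, 5], [3]].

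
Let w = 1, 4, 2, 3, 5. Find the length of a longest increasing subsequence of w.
4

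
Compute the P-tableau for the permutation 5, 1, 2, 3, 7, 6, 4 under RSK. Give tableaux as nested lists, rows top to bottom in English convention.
P = [[1, 2, 3, 4], [5, 6], [7]]

Insert 5: appended to row 1. P = [[5]].
Insert 1: 1 bumps 5 from row 1; 5 starts row 2. P = [[1], [5]].
Insert 2: appended to row 1. P = [[1, 2], [5]].
Insert 3: appended to row 1. P = [[1, 2, 3], [5]].
Insert 7: appended to row 1. P = [[1, 2, 3, 7], [5]].
Insert 6: 6 bumps 7 from row 1; 7 appends to row 2. P = [[1, 2, 3, 6], [5, 7]].
Insert 4: 4 bumps 6 from row 1; 6 bumps 7 from row 2; 7 starts row 3. P = [[1, 2, 3, 4], [5, 6], [7]].

So P = [[1, 2, 3, 4], [5, 6], [7]].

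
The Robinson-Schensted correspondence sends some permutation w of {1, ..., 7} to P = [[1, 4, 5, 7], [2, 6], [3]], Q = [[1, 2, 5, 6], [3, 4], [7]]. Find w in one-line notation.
3 6 2 4 5 7 1

Reverse the RSK construction: for i from n down to 1, find the cell of Q containing i, remove the entry at that cell from P, and reverse-bump it up through P; the value ejected from row 1 is w(i).

Step i=7: Q has 7 at row 3, column 1; remove 3 from row 3 of P and reverse-bump: 3 enters row 2 and ejects 2; 2 enters row 1 and ejects 1. So w(7) = 1. P is now [[2, 4, 5, 7], [3, 6]].
Step i=6: Q has 6 at row 1, column 4; remove that cell from P, ejecting 7. So w(6) = 7. P is now [[2, 4, 5], [3, 6]].
Step i=5: Q has 5 at row 1, column 3; remove that cell from P, ejecting 5. So w(5) = 5. P is now [[2, 4], [3, 6]].
Step i=4: Q has 4 at row 2, column 2; remove 6 from row 2 of P and reverse-bump: 6 enters row 1 and ejects 4. So w(4) = 4. P is now [[2, 6], [3]].
Step i=3: Q has 3 at row 2, column 1; remove 3 from row 2 of P and reverse-bump: 3 enters row 1 and ejects 2. So w(3) = 2. P is now [[3, 6]].
Step i=2: Q has 2 at row 1, column 2; remove that cell from P, ejecting 6. So w(2) = 6. P is now [[3]].
Step i=1: Q has 1 at row 1, column 1; remove that cell from P, ejecting 3. So w(1) = 3. P is now [].

So w = 3 6 2 4 5 7 1.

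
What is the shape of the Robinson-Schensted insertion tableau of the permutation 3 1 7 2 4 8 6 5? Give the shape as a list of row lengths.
Row-insert each entry into an empty tableau.

After inserting 3: P = [[3]].
After inserting 1: P = [[1], [3]].
After inserting 7: P = [[1, 7], [3]].
After inserting 2: P = [[1, 2], [3, 7]].
After inserting 4: P = [[1, 2, 4], [3, 7]].
After inserting 8: P = [[1, 2, 4, 8], [3, 7]].
After inserting 6: P = [[1, 2, 4, 6], [3, 7, 8]].
After inserting 5: P = [[1, 2, 4, 5], [3, 6, 8], [7]].

The final insertion tableau P = [[1, 2, 4, 5], [3, 6, 8], [7]] has shape [4, 3, 1].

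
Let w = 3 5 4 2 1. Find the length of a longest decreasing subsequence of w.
4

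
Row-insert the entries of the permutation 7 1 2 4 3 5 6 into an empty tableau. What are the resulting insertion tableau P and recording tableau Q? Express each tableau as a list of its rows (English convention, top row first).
Insert each entry of the permutation into P by Schensted row insertion, recording in Q the position of each new cell.

Insert 7: appended to row 1. P = [[7]].
Insert 1: 1 bumps 7 from row 1; 7 starts row 2. P = [[1], [7]].
Insert 2: appended to row 1. P = [[1, 2], [7]].
Insert 4: appended to row 1. P = [[1, 2, 4], [7]].
Insert 3: 3 bumps 4 from row 1; 4 bumps 7 from row 2; 7 starts row 3. P = [[1, 2, 3], [4], [7]].
Insert 5: appended to row 1. P = [[1, 2, 3, 5], [4], [7]].
Insert 6: appended to row 1. P = [[1, 2, 3, 5, 6], [4], [7]].

So P = [[1, 2, 3, 5, 6], [4], [7]], Q = [[1, 3, 4, 6, 7], [2], [5]].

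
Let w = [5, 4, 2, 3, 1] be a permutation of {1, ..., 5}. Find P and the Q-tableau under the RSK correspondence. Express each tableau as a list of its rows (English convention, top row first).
Insert each entry of the permutation into P by Schensted row insertion, recording in Q the position of each new cell.

Insert 5: appended to row 1. P = [[5]].
Insert 4: 4 bumps 5 from row 1; 5 starts row 2. P = [[4], [5]].
Insert 2: 2 bumps 4 from row 1; 4 bumps 5 from row 2; 5 starts row 3. P = [[2], [4], [5]].
Insert 3: appended to row 1. P = [[2, 3], [4], [5]].
Insert 1: 1 bumps 2 from row 1; 2 bumps 4 from row 2; 4 bumps 5 from row 3; 5 starts row 4. P = [[1, 3], [2], [4], [5]].

So P = [[1, 3], [2], [4], [5]], Q = [[1, 4], [2], [3], [5]].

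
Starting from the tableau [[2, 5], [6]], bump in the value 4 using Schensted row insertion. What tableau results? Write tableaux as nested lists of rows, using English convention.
[[2, 4], [5], [6]]

In row 1, 4 replaces 5 (the leftmost entry greater than 4); 5 is bumped to row 2. In row 2, 5 replaces 6 (the leftmost entry greater than 5); 6 is bumped to row 3. 6 starts a new row 3. The new tableau is [[2, 4], [5], [6]].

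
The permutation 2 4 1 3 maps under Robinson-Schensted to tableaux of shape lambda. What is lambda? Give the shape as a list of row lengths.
[2, 2]

Row-insert each entry into an empty tableau.

After inserting 2: P = [[2]].
After inserting 4: P = [[2, 4]].
After inserting 1: P = [[1, 4], [2]].
After inserting 3: P = [[1, 3], [2, 4]].

The final insertion tableau P = [[1, 3], [2, 4]] has shape [2, 2].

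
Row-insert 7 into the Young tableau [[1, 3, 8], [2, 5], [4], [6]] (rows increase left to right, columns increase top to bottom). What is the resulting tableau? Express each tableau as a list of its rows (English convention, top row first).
[[1, 3, 7], [2, 5, 8], [4], [6]]

In row 1, 7 replaces 8 (the leftmost entry greater than 7); 8 is bumped to row 2. 8 is appended to row 2. The new tableau is [[1, 3, 7], [2, 5, 8], [4], [6]].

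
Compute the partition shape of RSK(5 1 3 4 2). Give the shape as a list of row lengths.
RSK row insertion gives P = [[1, 2, 4], [3], [5]], which has shape [3, 1, 1].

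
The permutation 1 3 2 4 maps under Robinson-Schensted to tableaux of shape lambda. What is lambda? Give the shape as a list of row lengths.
Row-insert each entry into an empty tableau.

After inserting 1: P = [[1]].
After inserting 3: P = [[1, 3]].
After inserting 2: P = [[1, 2], [3]].
After inserting 4: P = [[1, 2, 4], [3]].

The final insertion tableau P = [[1, 2, 4], [3]] has shape [3, 1].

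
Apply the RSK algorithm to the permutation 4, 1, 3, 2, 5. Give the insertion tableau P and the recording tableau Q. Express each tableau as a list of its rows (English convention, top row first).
Insert each entry of the permutation into P by Schensted row insertion, recording in Q the position of each new cell.

Insert 4: appended to row 1. P = [[4]].
Insert 1: 1 bumps 4 from row 1; 4 starts row 2. P = [[1], [4]].
Insert 3: appended to row 1. P = [[1, 3], [4]].
Insert 2: 2 bumps 3 from row 1; 3 bumps 4 from row 2; 4 starts row 3. P = [[1, 2], [3], [4]].
Insert 5: appended to row 1. P = [[1, 2, 5], [3], [4]].

So P = [[1, 2, 5], [3], [4]], Q = [[1, 3, 5], [2], [4]].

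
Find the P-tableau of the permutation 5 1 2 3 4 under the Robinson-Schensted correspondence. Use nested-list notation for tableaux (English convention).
After inserting 5: P = [[5]].
After inserting 1: P = [[1], [5]].
After inserting 2: P = [[1, 2], [5]].
After inserting 3: P = [[1, 2, 3], [5]].
After inserting 4: P = [[1, 2, 3, 4], [5]].

So P = [[1, 2, 3, 4], [5]].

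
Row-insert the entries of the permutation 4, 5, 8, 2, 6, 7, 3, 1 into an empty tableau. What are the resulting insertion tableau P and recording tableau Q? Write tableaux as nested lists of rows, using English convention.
P = [[1, 3, 6, 7], [2, 5], [4], [8]], Q = [[1, 2, 3, 6], [4, 5], [7], [8]]

Insert each entry of the permutation into P by Schensted row insertion, recording in Q the position of each new cell.

Insert 4: appended to row 1. P = [[4]].
Insert 5: appended to row 1. P = [[4, 5]].
Insert 8: appended to row 1. P = [[4, 5, 8]].
Insert 2: 2 bumps 4 from row 1; 4 starts row 2. P = [[2, 5, 8], [4]].
Insert 6: 6 bumps 8 from row 1; 8 appends to row 2. P = [[2, 5, 6], [4, 8]].
Insert 7: appended to row 1. P = [[2, 5, 6, 7], [4, 8]].
Insert 3: 3 bumps 5 from row 1; 5 bumps 8 from row 2; 8 starts row 3. P = [[2, 3, 6, 7], [4, 5], [8]].
Insert 1: 1 bumps 2 from row 1; 2 bumps 4 from row 2; 4 bumps 8 from row 3; 8 starts row 4. P = [[1, 3, 6, 7], [2, 5], [4], [8]].

So P = [[1, 3, 6, 7], [2, 5], [4], [8]], Q = [[1, 2, 3, 6], [4, 5], [7], [8]].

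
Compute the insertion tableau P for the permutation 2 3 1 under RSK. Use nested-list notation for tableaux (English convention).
Insert 2: appended to row 1. P = [[2]].
Insert 3: appended to row 1. P = [[2, 3]].
Insert 1: 1 bumps 2 from row 1; 2 starts row 2. P = [[1, 3], [2]].

So P = [[1, 3], [2]].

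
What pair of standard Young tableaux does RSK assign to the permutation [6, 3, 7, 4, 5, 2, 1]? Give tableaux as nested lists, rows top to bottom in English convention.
Insert each entry of the permutation into P by Schensted row insertion, recording in Q the position of each new cell.

Insert 6: appended to row 1. P = [[6]].
Insert 3: 3 bumps 6 from row 1; 6 starts row 2. P = [[3], [6]].
Insert 7: appended to row 1. P = [[3, 7], [6]].
Insert 4: 4 bumps 7 from row 1; 7 appends to row 2. P = [[3, 4], [6, 7]].
Insert 5: appended to row 1. P = [[3, 4, 5], [6, 7]].
Insert 2: 2 bumps 3 from row 1; 3 bumps 6 from row 2; 6 starts row 3. P = [[2, 4, 5], [3, 7], [6]].
Insert 1: 1 bumps 2 from row 1; 2 bumps 3 from row 2; 3 bumps 6 from row 3; 6 starts row 4. P = [[1, 4, 5], [2, 7], [3], [6]].

So P = [[1, 4, 5], [2, 7], [3], [6]], Q = [[1, 3, 5], [2, 4], [6], [7]].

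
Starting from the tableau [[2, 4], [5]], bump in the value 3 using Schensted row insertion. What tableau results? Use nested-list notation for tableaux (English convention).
[[2, 3], [4], [5]]

In row 1, 3 replaces 4 (the leftmost entry greater than 3); 4 is bumped to row 2. In row 2, 4 replaces 5 (the leftmost entry greater than 4); 5 is bumped to row 3. 5 starts a new row 3. The new tableau is [[2, 3], [4], [5]].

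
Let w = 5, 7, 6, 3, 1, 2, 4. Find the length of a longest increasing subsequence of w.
3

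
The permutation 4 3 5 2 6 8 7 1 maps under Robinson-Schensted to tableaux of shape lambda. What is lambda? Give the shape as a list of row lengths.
Row-insert each entry into an empty tableau.

After inserting 4: P = [[4]].
After inserting 3: P = [[3], [4]].
After inserting 5: P = [[3, 5], [4]].
After inserting 2: P = [[2, 5], [3], [4]].
After inserting 6: P = [[2, 5, 6], [3], [4]].
After inserting 8: P = [[2, 5, 6, 8], [3], [4]].
After inserting 7: P = [[2, 5, 6, 7], [3, 8], [4]].
After inserting 1: P = [[1, 5, 6, 7], [2, 8], [3], [4]].

The final insertion tableau P = [[1, 5, 6, 7], [2, 8], [3], [4]] has shape [4, 2, 1, 1].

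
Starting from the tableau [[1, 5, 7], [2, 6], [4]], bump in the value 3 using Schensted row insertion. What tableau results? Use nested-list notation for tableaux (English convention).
[[1, 3, 7], [2, 5], [4, 6]]

In row 1, 3 replaces 5 (the leftmost entry greater than 3); 5 is bumped to row 2. In row 2, 5 replaces 6 (the leftmost entry greater than 5); 6 is bumped to row 3. 6 is appended to row 3. The new tableau is [[1, 3, 7], [2, 5], [4, 6]].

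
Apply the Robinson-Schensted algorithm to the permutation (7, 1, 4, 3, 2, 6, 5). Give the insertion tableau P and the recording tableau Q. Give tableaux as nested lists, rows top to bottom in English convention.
Insert each entry of the permutation into P by Schensted row insertion, recording in Q the position of each new cell.

After inserting 7: P = [[7]].
After inserting 1: P = [[1], [7]].
After inserting 4: P = [[1, 4], [7]].
After inserting 3: P = [[1, 3], [4], [7]].
After inserting 2: P = [[1, 2], [3], [4], [7]].
After inserting 6: P = [[1, 2, 6], [3], [4], [7]].
After inserting 5: P = [[1, 2, 5], [3, 6], [4], [7]].

So P = [[1, 2, 5], [3, 6], [4], [7]], Q = [[1, 3, 6], [2, 7], [4], [5]].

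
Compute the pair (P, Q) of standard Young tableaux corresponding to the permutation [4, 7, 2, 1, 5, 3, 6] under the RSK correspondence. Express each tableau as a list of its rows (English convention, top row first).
Insert each entry of the permutation into P by Schensted row insertion, recording in Q the position of each new cell.

Insert 4: appended to row 1. P = [[4]].
Insert 7: appended to row 1. P = [[4, 7]].
Insert 2: 2 bumps 4 from row 1; 4 starts row 2. P = [[2, 7], [4]].
Insert 1: 1 bumps 2 from row 1; 2 bumps 4 from row 2; 4 starts row 3. P = [[1, 7], [2], [4]].
Insert 5: 5 bumps 7 from row 1; 7 appends to row 2. P = [[1, 5], [2, 7], [4]].
Insert 3: 3 bumps 5 from row 1; 5 bumps 7 from row 2; 7 appends to row 3. P = [[1, 3], [2, 5], [4, 7]].
Insert 6: appended to row 1. P = [[1, 3, 6], [2, 5], [4, 7]].

So P = [[1, 3, 6], [2, 5], [4, 7]], Q = [[1, 2, 7], [3, 5], [4, 6]].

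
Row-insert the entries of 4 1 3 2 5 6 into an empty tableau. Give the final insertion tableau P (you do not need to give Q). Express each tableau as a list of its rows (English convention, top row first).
Insert 4: appended to row 1. P = [[4]].
Insert 1: 1 bumps 4 from row 1; 4 starts row 2. P = [[1], [4]].
Insert 3: appended to row 1. P = [[1, 3], [4]].
Insert 2: 2 bumps 3 from row 1; 3 bumps 4 from row 2; 4 starts row 3. P = [[1, 2], [3], [4]].
Insert 5: appended to row 1. P = [[1, 2, 5], [3], [4]].
Insert 6: appended to row 1. P = [[1, 2, 5, 6], [3], [4]].

So P = [[1, 2, 5, 6], [3], [4]].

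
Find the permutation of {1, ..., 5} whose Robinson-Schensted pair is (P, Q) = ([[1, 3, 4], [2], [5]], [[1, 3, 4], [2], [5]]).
5 2 3 4 1

Reverse the RSK construction: for i from n down to 1, find the cell of Q containing i, remove the entry at that cell from P, and reverse-bump it up through P; the value ejected from row 1 is w(i).

Step i=5: Q has 5 at row 3, column 1; remove 5 from row 3 of P and reverse-bump: 5 enters row 2 and ejects 2; 2 enters row 1 and ejects 1. So w(5) = 1. P is now [[2, 3, 4], [5]].
Step i=4: Q has 4 at row 1, column 3; remove that cell from P, ejecting 4. So w(4) = 4. P is now [[2, 3], [5]].
Step i=3: Q has 3 at row 1, column 2; remove that cell from P, ejecting 3. So w(3) = 3. P is now [[2], [5]].
Step i=2: Q has 2 at row 2, column 1; remove 5 from row 2 of P and reverse-bump: 5 enters row 1 and ejects 2. So w(2) = 2. P is now [[5]].
Step i=1: Q has 1 at row 1, column 1; remove that cell from P, ejecting 5. So w(1) = 5. P is now [].

So w = 5 2 3 4 1.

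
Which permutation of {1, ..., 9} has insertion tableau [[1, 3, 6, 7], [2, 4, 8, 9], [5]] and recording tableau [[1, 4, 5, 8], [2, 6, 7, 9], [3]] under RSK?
5 2 1 4 8 3 6 9 7

Reverse the RSK construction: for i from n down to 1, find the cell of Q containing i, remove the entry at that cell from P, and reverse-bump it up through P; the value ejected from row 1 is w(i).

Step i=9: Q has 9 at row 2, column 4; remove 9 from row 2 of P and reverse-bump: 9 enters row 1 and ejects 7. So w(9) = 7. P is now [[1, 3, 6, 9], [2, 4, 8], [5]].
Step i=8: Q has 8 at row 1, column 4; remove that cell from P, ejecting 9. So w(8) = 9. P is now [[1, 3, 6], [2, 4, 8], [5]].
Step i=7: Q has 7 at row 2, column 3; remove 8 from row 2 of P and reverse-bump: 8 enters row 1 and ejects 6. So w(7) = 6. P is now [[1, 3, 8], [2, 4], [5]].
Step i=6: Q has 6 at row 2, column 2; remove 4 from row 2 of P and reverse-bump: 4 enters row 1 and ejects 3. So w(6) = 3. P is now [[1, 4, 8], [2], [5]].
Step i=5: Q has 5 at row 1, column 3; remove that cell from P, ejecting 8. So w(5) = 8. P is now [[1, 4], [2], [5]].
Step i=4: Q has 4 at row 1, column 2; remove that cell from P, ejecting 4. So w(4) = 4. P is now [[1], [2], [5]].
Step i=3: Q has 3 at row 3, column 1; remove 5 from row 3 of P and reverse-bump: 5 enters row 2 and ejects 2; 2 enters row 1 and ejects 1. So w(3) = 1. P is now [[2], [5]].
Step i=2: Q has 2 at row 2, column 1; remove 5 from row 2 of P and reverse-bump: 5 enters row 1 and ejects 2. So w(2) = 2. P is now [[5]].
Step i=1: Q has 1 at row 1, column 1; remove that cell from P, ejecting 5. So w(1) = 5. P is now [].

So w = 5 2 1 4 8 3 6 9 7.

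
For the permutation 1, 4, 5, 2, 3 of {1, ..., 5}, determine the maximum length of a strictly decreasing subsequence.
2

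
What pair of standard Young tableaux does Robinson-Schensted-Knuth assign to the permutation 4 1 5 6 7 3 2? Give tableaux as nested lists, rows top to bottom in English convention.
P = [[1, 2, 6, 7], [3, 5], [4]], Q = [[1, 3, 4, 5], [2, 6], [7]]

Insert each entry of the permutation into P by Schensted row insertion, recording in Q the position of each new cell.

After inserting 4: P = [[4]].
After inserting 1: P = [[1], [4]].
After inserting 5: P = [[1, 5], [4]].
After inserting 6: P = [[1, 5, 6], [4]].
After inserting 7: P = [[1, 5, 6, 7], [4]].
After inserting 3: P = [[1, 3, 6, 7], [4, 5]].
After inserting 2: P = [[1, 2, 6, 7], [3, 5], [4]].

So P = [[1, 2, 6, 7], [3, 5], [4]], Q = [[1, 3, 4, 5], [2, 6], [7]].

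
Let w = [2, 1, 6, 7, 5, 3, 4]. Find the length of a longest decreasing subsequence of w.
3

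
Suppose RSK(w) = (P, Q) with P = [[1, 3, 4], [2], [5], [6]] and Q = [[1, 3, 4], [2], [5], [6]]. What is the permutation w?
Reverse RSK: for i = n, n-1, ..., 1, locate i in Q, remove the corresponding corner cell from P, and reverse-bump its entry up through P; the value ejected from row 1 is w(i).

So w = 6 2 3 5 4 1.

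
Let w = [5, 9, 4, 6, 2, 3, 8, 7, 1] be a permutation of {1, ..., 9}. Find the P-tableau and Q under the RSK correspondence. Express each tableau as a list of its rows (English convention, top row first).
Insert each entry of the permutation into P by Schensted row insertion, recording in Q the position of each new cell.

Insert 5: appended to row 1. P = [[5]].
Insert 9: appended to row 1. P = [[5, 9]].
Insert 4: 4 bumps 5 from row 1; 5 starts row 2. P = [[4, 9], [5]].
Insert 6: 6 bumps 9 from row 1; 9 appends to row 2. P = [[4, 6], [5, 9]].
Insert 2: 2 bumps 4 from row 1; 4 bumps 5 from row 2; 5 starts row 3. P = [[2, 6], [4, 9], [5]].
Insert 3: 3 bumps 6 from row 1; 6 bumps 9 from row 2; 9 appends to row 3. P = [[2, 3], [4, 6], [5, 9]].
Insert 8: appended to row 1. P = [[2, 3, 8], [4, 6], [5, 9]].
Insert 7: 7 bumps 8 from row 1; 8 appends to row 2. P = [[2, 3, 7], [4, 6, 8], [5, 9]].
Insert 1: 1 bumps 2 from row 1; 2 bumps 4 from row 2; 4 bumps 5 from row 3; 5 starts row 4. P = [[1, 3, 7], [2, 6, 8], [4, 9], [5]].

So P = [[1, 3, 7], [2, 6, 8], [4, 9], [5]], Q = [[1, 2, 7], [3, 4, 8], [5, 6], [9]].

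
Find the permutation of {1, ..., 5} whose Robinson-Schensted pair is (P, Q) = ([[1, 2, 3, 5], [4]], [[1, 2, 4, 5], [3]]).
Reverse the RSK construction: for i from n down to 1, find the cell of Q containing i, remove the entry at that cell from P, and reverse-bump it up through P; the value ejected from row 1 is w(i).

Step i=5: Q has 5 at row 1, column 4; remove that cell from P, ejecting 5. So w(5) = 5. P is now [[1, 2, 3], [4]].
Step i=4: Q has 4 at row 1, column 3; remove that cell from P, ejecting 3. So w(4) = 3. P is now [[1, 2], [4]].
Step i=3: Q has 3 at row 2, column 1; remove 4 from row 2 of P and reverse-bump: 4 enters row 1 and ejects 2. So w(3) = 2. P is now [[1, 4]].
Step i=2: Q has 2 at row 1, column 2; remove that cell from P, ejecting 4. So w(2) = 4. P is now [[1]].
Step i=1: Q has 1 at row 1, column 1; remove that cell from P, ejecting 1. So w(1) = 1. P is now [].

So w = 1 4 2 3 5.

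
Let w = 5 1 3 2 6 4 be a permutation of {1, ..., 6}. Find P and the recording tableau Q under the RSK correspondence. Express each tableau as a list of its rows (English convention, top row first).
P = [[1, 2, 4], [3, 6], [5]], Q = [[1, 3, 5], [2, 6], [4]]

Insert each entry of the permutation into P by Schensted row insertion, recording in Q the position of each new cell.

Insert 5: appended to row 1. P = [[5]].
Insert 1: 1 bumps 5 from row 1; 5 starts row 2. P = [[1], [5]].
Insert 3: appended to row 1. P = [[1, 3], [5]].
Insert 2: 2 bumps 3 from row 1; 3 bumps 5 from row 2; 5 starts row 3. P = [[1, 2], [3], [5]].
Insert 6: appended to row 1. P = [[1, 2, 6], [3], [5]].
Insert 4: 4 bumps 6 from row 1; 6 appends to row 2. P = [[1, 2, 4], [3, 6], [5]].

So P = [[1, 2, 4], [3, 6], [5]], Q = [[1, 3, 5], [2, 6], [4]].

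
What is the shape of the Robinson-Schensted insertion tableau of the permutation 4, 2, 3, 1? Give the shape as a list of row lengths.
[2, 1, 1]

Row-insert each entry into an empty tableau.

After inserting 4: P = [[4]].
After inserting 2: P = [[2], [4]].
After inserting 3: P = [[2, 3], [4]].
After inserting 1: P = [[1, 3], [2], [4]].

The final insertion tableau P = [[1, 3], [2], [4]] has shape [2, 1, 1].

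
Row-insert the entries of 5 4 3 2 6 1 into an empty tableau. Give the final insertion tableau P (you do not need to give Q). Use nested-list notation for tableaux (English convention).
P = [[1, 6], [2], [3], [4], [5]]

Insert 5: appended to row 1. P = [[5]].
Insert 4: 4 bumps 5 from row 1; 5 starts row 2. P = [[4], [5]].
Insert 3: 3 bumps 4 from row 1; 4 bumps 5 from row 2; 5 starts row 3. P = [[3], [4], [5]].
Insert 2: 2 bumps 3 from row 1; 3 bumps 4 from row 2; 4 bumps 5 from row 3; 5 starts row 4. P = [[2], [3], [4], [5]].
Insert 6: appended to row 1. P = [[2, 6], [3], [4], [5]].
Insert 1: 1 bumps 2 from row 1; 2 bumps 3 from row 2; 3 bumps 4 from row 3; 4 bumps 5 from row 4; 5 starts row 5. P = [[1, 6], [2], [3], [4], [5]].

So P = [[1, 6], [2], [3], [4], [5]].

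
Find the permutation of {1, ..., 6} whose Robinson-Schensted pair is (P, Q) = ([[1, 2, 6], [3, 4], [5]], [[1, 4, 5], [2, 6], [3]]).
5 3 1 4 6 2

Reverse the RSK construction: for i from n down to 1, find the cell of Q containing i, remove the entry at that cell from P, and reverse-bump it up through P; the value ejected from row 1 is w(i).

Step i=6: Q has 6 at row 2, column 2; remove 4 from row 2 of P and reverse-bump: 4 enters row 1 and ejects 2. So w(6) = 2. P is now [[1, 4, 6], [3], [5]].
Step i=5: Q has 5 at row 1, column 3; remove that cell from P, ejecting 6. So w(5) = 6. P is now [[1, 4], [3], [5]].
Step i=4: Q has 4 at row 1, column 2; remove that cell from P, ejecting 4. So w(4) = 4. P is now [[1], [3], [5]].
Step i=3: Q has 3 at row 3, column 1; remove 5 from row 3 of P and reverse-bump: 5 enters row 2 and ejects 3; 3 enters row 1 and ejects 1. So w(3) = 1. P is now [[3], [5]].
Step i=2: Q has 2 at row 2, column 1; remove 5 from row 2 of P and reverse-bump: 5 enters row 1 and ejects 3. So w(2) = 3. P is now [[5]].
Step i=1: Q has 1 at row 1, column 1; remove that cell from P, ejecting 5. So w(1) = 5. P is now [].

So w = 5 3 1 4 6 2.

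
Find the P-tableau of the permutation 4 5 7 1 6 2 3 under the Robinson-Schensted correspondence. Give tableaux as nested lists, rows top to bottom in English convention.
Insert 4: appended to row 1. P = [[4]].
Insert 5: appended to row 1. P = [[4, 5]].
Insert 7: appended to row 1. P = [[4, 5, 7]].
Insert 1: 1 bumps 4 from row 1; 4 starts row 2. P = [[1, 5, 7], [4]].
Insert 6: 6 bumps 7 from row 1; 7 appends to row 2. P = [[1, 5, 6], [4, 7]].
Insert 2: 2 bumps 5 from row 1; 5 bumps 7 from row 2; 7 starts row 3. P = [[1, 2, 6], [4, 5], [7]].
Insert 3: 3 bumps 6 from row 1; 6 appends to row 2. P = [[1, 2, 3], [4, 5, 6], [7]].

So P = [[1, 2, 3], [4, 5, 6], [7]].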